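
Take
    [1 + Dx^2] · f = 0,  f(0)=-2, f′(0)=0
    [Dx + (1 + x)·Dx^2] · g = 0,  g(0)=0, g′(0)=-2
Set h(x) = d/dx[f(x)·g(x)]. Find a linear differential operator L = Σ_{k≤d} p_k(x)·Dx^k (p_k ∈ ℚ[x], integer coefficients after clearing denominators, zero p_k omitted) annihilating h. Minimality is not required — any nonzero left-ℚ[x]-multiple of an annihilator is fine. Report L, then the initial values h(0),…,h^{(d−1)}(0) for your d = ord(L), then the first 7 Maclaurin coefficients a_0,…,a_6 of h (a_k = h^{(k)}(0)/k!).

f: a_k = -2, 0, 1, 0, -1/12, 0, 1/360, …
g: a_k = 0, -2, 1, -2/3, 1/2, -2/5, 1/3, …
Product ⇒ symmetric product L₀, ord ≤ 4.
Differentiate: ansatz ord ≤ ord L₀ ⇒ L.
L = (-25 - 44·x - 42·x^2 + 12·x^3 + 43·x^4 + 24·x^5 + 4·x^6) + (-24 - 32·x + 20·x^2 + 60·x^3 + 40·x^4 + 8·x^5)·Dx + (-28 - 44·x - 14·x^2 + 72·x^3 + 98·x^4 + 48·x^5 + 8·x^6)·Dx^2 + (-24 - 32·x + 20·x^2 + 60·x^3 + 40·x^4 + 8·x^5)·Dx^3 + (-3 + 28·x^2 + 60·x^3 + 55·x^4 + 24·x^5 + 4·x^6)·Dx^4  (order 4).
h: a_k = 4, -4, -2, 0, 3/2, -3/2, 31/20, …
ICs: h(0) = 4, h′(0) = -4, h′′(0) = -4, h′′′(0) = 0.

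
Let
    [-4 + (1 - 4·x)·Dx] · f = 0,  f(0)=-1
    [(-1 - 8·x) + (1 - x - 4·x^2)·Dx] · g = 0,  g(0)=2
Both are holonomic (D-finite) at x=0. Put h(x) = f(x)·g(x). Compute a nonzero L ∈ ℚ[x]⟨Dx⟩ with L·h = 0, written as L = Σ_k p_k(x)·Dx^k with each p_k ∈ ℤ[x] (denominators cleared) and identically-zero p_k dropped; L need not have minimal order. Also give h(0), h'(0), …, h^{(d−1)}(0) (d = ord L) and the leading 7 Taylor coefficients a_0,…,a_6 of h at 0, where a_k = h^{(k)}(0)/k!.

L = (-5 + 48·x^2) + (1 - 5·x + 16·x^3)·Dx  (order 1).
h: a_k = -2, -10, -50, -218, -930, -3850, -15762, …
ICs: h(0) = -2.

f: a_k = -1, -4, -16, -64, -256, -1024, -4096, …
g: a_k = 2, 2, 10, 18, 58, 130, 362, …
Product ⇒ symmetric product L₀, ord ≤ 1.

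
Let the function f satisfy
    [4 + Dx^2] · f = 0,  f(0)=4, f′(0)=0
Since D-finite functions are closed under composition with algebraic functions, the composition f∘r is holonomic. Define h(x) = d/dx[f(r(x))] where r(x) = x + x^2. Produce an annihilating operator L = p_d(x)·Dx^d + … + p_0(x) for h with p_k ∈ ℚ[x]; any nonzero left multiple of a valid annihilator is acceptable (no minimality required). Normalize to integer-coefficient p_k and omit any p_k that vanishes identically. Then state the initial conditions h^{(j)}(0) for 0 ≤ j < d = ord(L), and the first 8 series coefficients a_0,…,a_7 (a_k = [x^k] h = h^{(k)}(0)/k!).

L = (16 + 32·x + 96·x^2 + 128·x^3 + 64·x^4) + (-6 - 12·x)·Dx + (1 + 4·x + 4·x^2)·Dx^2  (order 2).
h: a_k = 0, -16, -48, -64/3, 160/3, 1408/15, 896/15, -6656/315, …
ICs: h(0) = 0, h′(0) = -16.

f: a_k = 4, 0, -8, 0, 8/3, 0, -16/45, 0, …
Change of var in L_f (x↦r) gives L₀.
h=h₀': d/dx-closure on L₀ ⇒ L.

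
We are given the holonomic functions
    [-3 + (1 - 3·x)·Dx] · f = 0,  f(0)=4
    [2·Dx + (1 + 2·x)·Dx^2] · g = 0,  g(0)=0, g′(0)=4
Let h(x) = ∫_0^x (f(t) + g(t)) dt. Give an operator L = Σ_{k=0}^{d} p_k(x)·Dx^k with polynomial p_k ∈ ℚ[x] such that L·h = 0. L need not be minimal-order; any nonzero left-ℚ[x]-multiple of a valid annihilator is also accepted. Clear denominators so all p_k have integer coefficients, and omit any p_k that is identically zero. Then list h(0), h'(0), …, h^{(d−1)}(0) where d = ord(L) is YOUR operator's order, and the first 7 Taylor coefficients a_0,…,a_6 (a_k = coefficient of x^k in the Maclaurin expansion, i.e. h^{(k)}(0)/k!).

L = (78 + 36·x)·Dx^2 + (23 + 132·x + 72·x^2)·Dx^3 + (-4 + x + 27·x^2 + 18·x^3)·Dx^4  (order 4).
h: a_k = 0, 4, 8, 32/3, 85/3, 316/5, 2462/15, …
ICs: h(0) = 0, h′(0) = 4, h′′(0) = 16, h′′′(0) = 64.

f: a_k = 4, 12, 36, 108, 324, 972, 2916, …
g: a_k = 0, 4, -4, 16/3, -8, 64/5, -64/3, …
h₀=f+g: left-lcm gives L₀, ord ≤ 3.
∫: right-multiply L₀ by Dx.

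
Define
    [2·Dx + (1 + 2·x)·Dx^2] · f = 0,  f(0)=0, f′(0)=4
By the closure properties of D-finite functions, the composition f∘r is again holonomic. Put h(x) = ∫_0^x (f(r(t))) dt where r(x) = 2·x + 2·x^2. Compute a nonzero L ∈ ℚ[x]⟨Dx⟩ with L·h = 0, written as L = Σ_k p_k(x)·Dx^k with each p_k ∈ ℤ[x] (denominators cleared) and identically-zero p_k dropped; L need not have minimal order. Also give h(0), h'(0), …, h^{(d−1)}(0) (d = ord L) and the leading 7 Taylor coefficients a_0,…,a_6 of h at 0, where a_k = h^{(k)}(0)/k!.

f: a_k = 0, 4, -4, 16/3, -8, 64/5, -64/3, …
Substitute x→r, Dx→(1/r')Dx; clear ⇒ L₀.
Integrate: L := L₀·Dx.
L = 2·Dx^2 + (1 + 2·x)·Dx^3  (order 3).
h: a_k = 0, 0, 4, -8/3, 8/3, -16/5, 64/15, …
ICs: h(0) = 0, h′(0) = 0, h′′(0) = 8.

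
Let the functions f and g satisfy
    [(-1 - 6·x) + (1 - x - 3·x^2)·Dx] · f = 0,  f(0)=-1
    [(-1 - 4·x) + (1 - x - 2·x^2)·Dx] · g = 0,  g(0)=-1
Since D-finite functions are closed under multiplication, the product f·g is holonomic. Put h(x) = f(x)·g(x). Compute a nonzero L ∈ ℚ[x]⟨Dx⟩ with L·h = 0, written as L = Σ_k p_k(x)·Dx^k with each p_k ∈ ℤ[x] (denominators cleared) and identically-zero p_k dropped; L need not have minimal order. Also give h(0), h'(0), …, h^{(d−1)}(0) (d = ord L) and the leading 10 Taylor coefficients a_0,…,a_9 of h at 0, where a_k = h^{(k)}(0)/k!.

L = (-2 - 8·x + 15·x^2 + 24·x^3) + (1 - 2·x - 4·x^2 + 5·x^3 + 6·x^4)·Dx  (order 1).
h: a_k = 1, 2, 8, 19, 54, 132, 337, 818, 2000, 4795, …
ICs: h(0) = 1.

f: a_k = -1, -1, -4, -7, -19, -40, -97, -217, -508, -1159, …
g: a_k = -1, -1, -3, -5, -11, -21, -43, -85, -171, -341, …
Sym-product of L_f,L_g gives L₀ (≤ ord 1).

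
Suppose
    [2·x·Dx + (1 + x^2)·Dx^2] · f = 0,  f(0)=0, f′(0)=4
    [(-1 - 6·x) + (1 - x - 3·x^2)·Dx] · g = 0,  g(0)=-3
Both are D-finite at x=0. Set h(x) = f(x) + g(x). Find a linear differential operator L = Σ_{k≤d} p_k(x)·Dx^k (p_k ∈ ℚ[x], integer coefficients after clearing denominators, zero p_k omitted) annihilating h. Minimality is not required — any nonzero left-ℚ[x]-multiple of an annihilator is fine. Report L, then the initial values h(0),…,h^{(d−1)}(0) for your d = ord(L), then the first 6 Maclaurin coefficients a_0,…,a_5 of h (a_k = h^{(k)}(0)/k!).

f: a_k = 0, 4, 0, -4/3, 0, 4/5, …
g: a_k = -3, -3, -12, -21, -57, -120, …
L₀ := lclm(L_f,L_g); ord L₀ ≤ 2+1.
L = (8 - 32·x - 300·x^2 - 504·x^3 - 1134·x^4 - 162·x^6)·Dx + (-22 - 148·x - 184·x^2 - 576·x^3 - 441·x^4 - 918·x^5 - 27·x^6 - 162·x^7)·Dx^2 + (4 + 6·x + 18·x^2 - 60·x^3 - 85·x^4 - 75·x^5 - 126·x^6 - 9·x^7 - 27·x^8)·Dx^3  (order 3).
h: a_k = -3, 1, -12, -67/3, -57, -596/5, …
ICs: h(0) = -3, h′(0) = 1, h′′(0) = -24.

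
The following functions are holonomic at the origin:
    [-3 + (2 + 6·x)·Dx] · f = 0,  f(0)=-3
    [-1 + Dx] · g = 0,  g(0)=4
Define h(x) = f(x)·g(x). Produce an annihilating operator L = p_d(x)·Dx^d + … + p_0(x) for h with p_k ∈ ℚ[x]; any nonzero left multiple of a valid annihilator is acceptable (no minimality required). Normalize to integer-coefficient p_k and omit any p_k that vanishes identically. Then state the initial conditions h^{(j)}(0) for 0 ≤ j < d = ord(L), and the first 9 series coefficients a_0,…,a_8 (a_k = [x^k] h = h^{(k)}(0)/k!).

L = (-5 - 6·x) + (2 + 6·x)·Dx  (order 1).
h: a_k = -12, -30, -21/2, -71/4, 671/32, -16157/320, 88837/768, -14933039/53760, 589833983/860160, …
ICs: h(0) = -12.

f: a_k = -3, -9/2, 27/8, -81/16, 1215/128, -5103/256, 45927/1024, -216513/2048, 8444007/32768, …
g: a_k = 4, 4, 2, 2/3, 1/6, 1/30, 1/180, 1/1260, 1/10080, …
L₀ := L_f ⊗_s L_g (sym. prod.), ord ≤ 1.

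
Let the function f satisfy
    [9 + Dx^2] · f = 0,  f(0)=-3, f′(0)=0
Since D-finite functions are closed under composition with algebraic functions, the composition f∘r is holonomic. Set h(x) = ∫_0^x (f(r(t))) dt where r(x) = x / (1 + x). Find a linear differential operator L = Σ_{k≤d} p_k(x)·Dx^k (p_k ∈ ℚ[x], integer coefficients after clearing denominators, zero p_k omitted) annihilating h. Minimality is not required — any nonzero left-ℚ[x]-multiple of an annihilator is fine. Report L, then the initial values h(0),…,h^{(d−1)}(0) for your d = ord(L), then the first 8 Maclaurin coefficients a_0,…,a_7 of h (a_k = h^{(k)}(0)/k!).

L = 9·Dx + (2 + 6·x + 6·x^2 + 2·x^3)·Dx^2 + (1 + 4·x + 6·x^2 + 4·x^3 + x^4)·Dx^3  (order 3).
h: a_k = 0, -3, 0, 9/2, -27/4, 243/40, -9/4, -351/80, …
ICs: h(0) = 0, h′(0) = -3, h′′(0) = 0.

f: a_k = -3, 0, 27/2, 0, -81/8, 0, 243/80, 0, …
f∘r: x↦r, Dx↦Dx/r' in L_f ⇒ L₀.
h=∫₀ˣh₀: take L = L₀·Dx.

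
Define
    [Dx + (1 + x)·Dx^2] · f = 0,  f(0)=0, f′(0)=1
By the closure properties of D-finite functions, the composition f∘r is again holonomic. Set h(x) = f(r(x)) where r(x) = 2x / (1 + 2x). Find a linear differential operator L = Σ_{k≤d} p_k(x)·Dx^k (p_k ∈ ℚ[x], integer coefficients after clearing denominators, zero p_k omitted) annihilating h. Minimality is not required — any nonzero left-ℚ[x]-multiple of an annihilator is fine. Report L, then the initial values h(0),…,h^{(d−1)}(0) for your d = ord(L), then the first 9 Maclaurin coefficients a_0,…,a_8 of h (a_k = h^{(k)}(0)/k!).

L = (6 + 16·x)·Dx + (1 + 6·x + 8·x^2)·Dx^2  (order 2).
h: a_k = 0, 2, -6, 56/3, -60, 992/5, -672, 16256/7, -8160, …
ICs: h(0) = 0, h′(0) = 2.

f: a_k = 0, 1, -1/2, 1/3, -1/4, 1/5, -1/6, 1/7, -1/8, …
Substitute x→r, Dx→(1/r')Dx; clear ⇒ L₀.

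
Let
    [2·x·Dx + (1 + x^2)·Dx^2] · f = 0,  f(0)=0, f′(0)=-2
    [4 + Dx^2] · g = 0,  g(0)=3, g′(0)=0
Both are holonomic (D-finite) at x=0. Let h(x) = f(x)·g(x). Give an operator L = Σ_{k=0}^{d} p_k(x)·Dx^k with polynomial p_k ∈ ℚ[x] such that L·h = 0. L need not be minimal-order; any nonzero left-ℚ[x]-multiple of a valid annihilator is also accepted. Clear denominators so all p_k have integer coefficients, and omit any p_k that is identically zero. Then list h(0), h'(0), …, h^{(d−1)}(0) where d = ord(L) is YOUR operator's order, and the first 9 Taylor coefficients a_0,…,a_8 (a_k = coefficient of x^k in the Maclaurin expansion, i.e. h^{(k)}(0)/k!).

L = (160 + 464·x^2 + 464·x^4 + 256·x^6 + 64·x^8) + (96·x + 224·x^3 + 192·x^5 + 64·x^7)·Dx + (60 + 188·x^2 + 216·x^4 + 128·x^6 + 32·x^8)·Dx^2 + (24·x + 56·x^3 + 48·x^5 + 16·x^7)·Dx^3 + (5 + 18·x^2 + 25·x^4 + 16·x^6 + 4·x^8)·Dx^4  (order 4).
h: a_k = 0, -6, 0, 14, 0, -46/5, 0, 538/105, 0, …
ICs: h(0) = 0, h′(0) = -6, h′′(0) = 0, h′′′(0) = 84.

f: a_k = 0, -2, 0, 2/3, 0, -2/5, 0, 2/7, 0, …
g: a_k = 3, 0, -6, 0, 2, 0, -4/15, 0, 2/105, …
Sym-product of L_f,L_g gives L₀ (≤ ord 4).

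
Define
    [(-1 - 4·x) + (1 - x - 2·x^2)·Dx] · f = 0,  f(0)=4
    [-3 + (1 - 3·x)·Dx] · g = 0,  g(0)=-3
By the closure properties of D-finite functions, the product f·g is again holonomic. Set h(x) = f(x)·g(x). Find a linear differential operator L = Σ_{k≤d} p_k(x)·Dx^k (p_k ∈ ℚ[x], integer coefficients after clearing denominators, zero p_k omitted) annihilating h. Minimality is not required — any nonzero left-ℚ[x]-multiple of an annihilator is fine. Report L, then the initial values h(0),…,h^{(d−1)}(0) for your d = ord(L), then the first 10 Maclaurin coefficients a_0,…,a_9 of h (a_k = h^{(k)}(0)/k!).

L = (-4 + 2·x + 18·x^2) + (1 - 4·x + x^2 + 6·x^3)·Dx  (order 1).
h: a_k = -12, -48, -180, -600, -1932, -6048, -18660, -57000, -173052, -523248, …
ICs: h(0) = -12.

f: a_k = 4, 4, 12, 20, 44, 84, 172, 340, 684, 1364, …
g: a_k = -3, -9, -27, -81, -243, -729, -2187, -6561, -19683, -59049, …
Sym-product of L_f,L_g gives L₀ (≤ ord 1).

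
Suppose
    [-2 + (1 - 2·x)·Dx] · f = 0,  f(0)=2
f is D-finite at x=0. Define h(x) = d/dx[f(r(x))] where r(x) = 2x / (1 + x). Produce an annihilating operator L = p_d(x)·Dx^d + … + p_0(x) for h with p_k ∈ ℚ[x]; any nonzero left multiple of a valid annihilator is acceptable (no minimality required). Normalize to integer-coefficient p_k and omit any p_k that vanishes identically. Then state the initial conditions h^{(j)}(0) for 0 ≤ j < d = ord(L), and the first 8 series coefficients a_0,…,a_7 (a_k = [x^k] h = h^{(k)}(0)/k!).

L = 6 + (-1 + 3·x)·Dx  (order 1).
h: a_k = 8, 48, 216, 864, 3240, 11664, 40824, 139968, …
ICs: h(0) = 8.

f: a_k = 2, 4, 8, 16, 32, 64, 128, 256, …
f∘r: x↦r, Dx↦Dx/r' in L_f ⇒ L₀.
Derive L from L₀ (diff closure).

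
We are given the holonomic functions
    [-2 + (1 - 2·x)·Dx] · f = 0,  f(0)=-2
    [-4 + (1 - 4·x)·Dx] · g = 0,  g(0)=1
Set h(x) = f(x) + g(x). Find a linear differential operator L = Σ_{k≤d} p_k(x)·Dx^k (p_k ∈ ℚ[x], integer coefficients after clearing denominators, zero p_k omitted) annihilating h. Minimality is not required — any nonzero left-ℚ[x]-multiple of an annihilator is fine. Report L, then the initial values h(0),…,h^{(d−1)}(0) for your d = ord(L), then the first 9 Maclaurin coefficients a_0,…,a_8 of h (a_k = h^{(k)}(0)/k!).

f: a_k = -2, -4, -8, -16, -32, -64, -128, -256, -512, …
g: a_k = 1, 4, 16, 64, 256, 1024, 4096, 16384, 65536, …
f+g: L₀ = lclm(L_f,L_g), ord ≤ 1+1.
L = -16 + (12 - 32·x)·Dx + (-1 + 6·x - 8·x^2)·Dx^2  (order 2).
h: a_k = -1, 0, 8, 48, 224, 960, 3968, 16128, 65024, …
ICs: h(0) = -1, h′(0) = 0.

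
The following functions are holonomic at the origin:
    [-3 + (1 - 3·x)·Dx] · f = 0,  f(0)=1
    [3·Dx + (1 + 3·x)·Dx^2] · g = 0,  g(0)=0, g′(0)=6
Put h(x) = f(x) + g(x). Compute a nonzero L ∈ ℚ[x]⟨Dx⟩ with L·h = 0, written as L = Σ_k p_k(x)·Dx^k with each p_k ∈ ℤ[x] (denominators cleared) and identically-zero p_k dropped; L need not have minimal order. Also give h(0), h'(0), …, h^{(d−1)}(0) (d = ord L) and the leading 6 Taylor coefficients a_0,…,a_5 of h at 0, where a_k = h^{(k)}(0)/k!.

L = (30 + 18·x)·Dx + (4 + 48·x + 36·x^2)·Dx^2 + (-1 - x + 9·x^2 + 9·x^3)·Dx^3  (order 3).
h: a_k = 1, 9, 0, 45, 81/2, 1701/5, …
ICs: h(0) = 1, h′(0) = 9, h′′(0) = 0.

f: a_k = 1, 3, 9, 27, 81, 243, …
g: a_k = 0, 6, -9, 18, -81/2, 486/5, …
h₀=f+g: left-lcm gives L₀, ord ≤ 3.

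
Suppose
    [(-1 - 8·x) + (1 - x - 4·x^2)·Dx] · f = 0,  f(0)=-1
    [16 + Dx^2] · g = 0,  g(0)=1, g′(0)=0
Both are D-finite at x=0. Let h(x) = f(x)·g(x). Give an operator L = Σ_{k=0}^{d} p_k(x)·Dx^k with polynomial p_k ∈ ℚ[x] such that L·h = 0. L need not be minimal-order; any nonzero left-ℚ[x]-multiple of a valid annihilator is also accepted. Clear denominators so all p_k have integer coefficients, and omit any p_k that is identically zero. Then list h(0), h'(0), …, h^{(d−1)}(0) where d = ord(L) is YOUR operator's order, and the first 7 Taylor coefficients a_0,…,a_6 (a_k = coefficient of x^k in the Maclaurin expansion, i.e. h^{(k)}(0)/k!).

f: a_k = -1, -1, -5, -9, -29, -65, -181, …
g: a_k = 1, 0, -8, 0, 32/3, 0, -256/45, …
L₀ := L_f ⊗_s L_g (sym. prod.), ord ≤ 2.
L = (-8 + 16·x + 64·x^2) + (2 + 16·x)·Dx + (-1 + x + 4·x^2)·Dx^2  (order 2).
h: a_k = -1, -1, 3, -1, 1/3, -11/3, 151/45, …
ICs: h(0) = -1, h′(0) = -1.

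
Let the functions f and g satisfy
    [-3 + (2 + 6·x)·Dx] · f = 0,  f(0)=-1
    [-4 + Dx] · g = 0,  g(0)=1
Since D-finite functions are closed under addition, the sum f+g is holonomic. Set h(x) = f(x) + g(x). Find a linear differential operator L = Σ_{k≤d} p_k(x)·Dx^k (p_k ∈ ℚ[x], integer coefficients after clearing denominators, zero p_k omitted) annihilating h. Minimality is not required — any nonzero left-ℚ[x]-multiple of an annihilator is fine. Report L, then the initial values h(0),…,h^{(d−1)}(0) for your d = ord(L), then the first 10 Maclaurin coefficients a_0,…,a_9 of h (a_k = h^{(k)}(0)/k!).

L = (132 + 288·x) + (-73 - 384·x - 576·x^2)·Dx + (10 + 78·x + 144·x^2)·Dx^2  (order 2).
h: a_k = 0, 5/2, 73/8, 431/48, 5311/384, 7253/3840, 951049/46080, -20636713/645120, 903397951/10321920, -39763715347/185794560, …
ICs: h(0) = 0, h′(0) = 5/2.

f: a_k = -1, -3/2, 9/8, -27/16, 405/128, -1701/256, 15309/1024, -72171/2048, 2814669/32768, -14073345/65536, …
g: a_k = 1, 4, 8, 32/3, 32/3, 128/15, 256/45, 1024/315, 512/315, 2048/2835, …
Weyl lclm of L_f,L_g ⇒ L₀ (ord ≤ 2).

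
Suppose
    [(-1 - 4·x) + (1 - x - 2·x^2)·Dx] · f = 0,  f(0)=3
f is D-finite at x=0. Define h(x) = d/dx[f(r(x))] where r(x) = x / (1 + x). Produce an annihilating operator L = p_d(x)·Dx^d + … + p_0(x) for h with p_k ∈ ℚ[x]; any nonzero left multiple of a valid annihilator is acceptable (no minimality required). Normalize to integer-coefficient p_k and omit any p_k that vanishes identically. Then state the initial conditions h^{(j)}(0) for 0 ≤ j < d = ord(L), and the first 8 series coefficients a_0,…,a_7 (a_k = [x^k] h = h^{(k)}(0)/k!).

L = (4 + 12·x + 36·x^2 + 20·x^3) + (-1 - 7·x - 9·x^2 + 7·x^3 + 10·x^4)·Dx  (order 1).
h: a_k = 3, 12, 0, 48, -60, 216, -420, 1056, …
ICs: h(0) = 3.

f: a_k = 3, 3, 9, 15, 33, 63, 129, 255, …
Change of var in L_f (x↦r) gives L₀.
h=h₀': d/dx-closure on L₀ ⇒ L.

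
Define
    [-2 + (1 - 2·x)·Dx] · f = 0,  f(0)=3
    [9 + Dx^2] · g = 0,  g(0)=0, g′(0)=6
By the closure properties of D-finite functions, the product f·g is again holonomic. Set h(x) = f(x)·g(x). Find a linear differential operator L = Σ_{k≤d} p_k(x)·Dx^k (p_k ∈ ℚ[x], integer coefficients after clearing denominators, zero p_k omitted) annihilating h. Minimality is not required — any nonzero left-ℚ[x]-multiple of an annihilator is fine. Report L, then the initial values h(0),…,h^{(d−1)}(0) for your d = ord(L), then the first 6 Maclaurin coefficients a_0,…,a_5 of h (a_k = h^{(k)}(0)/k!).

L = (-9 + 18·x) + 4·Dx + (-1 + 2·x)·Dx^2  (order 2).
h: a_k = 0, 18, 36, 45, 90, 3843/20, …
ICs: h(0) = 0, h′(0) = 18.

f: a_k = 3, 6, 12, 24, 48, 96, …
g: a_k = 0, 6, 0, -9, 0, 81/20, …
h₀=f·g: eliminate ⇒ L₀, order ≤ 1·2.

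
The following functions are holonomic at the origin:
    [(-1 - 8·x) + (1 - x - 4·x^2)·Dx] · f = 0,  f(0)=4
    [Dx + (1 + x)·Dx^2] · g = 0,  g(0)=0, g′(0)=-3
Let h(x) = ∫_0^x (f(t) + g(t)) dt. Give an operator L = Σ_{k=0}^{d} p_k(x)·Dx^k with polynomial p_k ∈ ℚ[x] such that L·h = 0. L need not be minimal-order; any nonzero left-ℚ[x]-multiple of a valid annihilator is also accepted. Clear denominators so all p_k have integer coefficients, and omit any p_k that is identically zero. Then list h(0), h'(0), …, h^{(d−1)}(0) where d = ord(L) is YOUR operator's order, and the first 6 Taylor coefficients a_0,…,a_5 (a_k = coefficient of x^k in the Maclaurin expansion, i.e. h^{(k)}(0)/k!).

f: a_k = 4, 4, 20, 36, 116, 260, …
g: a_k = 0, -3, 3/2, -1, 3/4, -3/5, …
Weyl lclm of L_f,L_g ⇒ L₀ (ord ≤ 3).
∫: right-multiply L₀ by Dx.
L = (74 + 562·x + 1120·x^2 + 1728·x^3 + 768·x^4)·Dx^2 + (52 + 576·x + 1636·x^2 + 3264·x^3 + 3488·x^4 + 1280·x^5)·Dx^3 + (-11 - 41·x - 53·x^2 + 185·x^3 + 704·x^4 + 752·x^5 + 256·x^6)·Dx^4  (order 4).
h: a_k = 0, 4, 1/2, 43/6, 35/4, 467/20, …
ICs: h(0) = 0, h′(0) = 4, h′′(0) = 1, h′′′(0) = 43.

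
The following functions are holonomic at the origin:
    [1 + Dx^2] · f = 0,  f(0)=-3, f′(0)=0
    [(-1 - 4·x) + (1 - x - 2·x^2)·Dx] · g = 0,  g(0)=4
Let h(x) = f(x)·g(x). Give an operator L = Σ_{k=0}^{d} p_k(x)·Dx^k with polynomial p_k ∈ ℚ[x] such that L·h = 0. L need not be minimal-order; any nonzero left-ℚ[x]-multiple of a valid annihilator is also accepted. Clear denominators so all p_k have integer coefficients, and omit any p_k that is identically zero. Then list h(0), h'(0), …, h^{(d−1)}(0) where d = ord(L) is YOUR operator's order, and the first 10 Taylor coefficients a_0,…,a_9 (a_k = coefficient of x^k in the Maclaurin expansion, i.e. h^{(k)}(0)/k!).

f: a_k = -3, 0, 3/2, 0, -1/8, 0, 1/240, 0, -1/13440, 0, …
g: a_k = 4, 4, 12, 20, 44, 84, 172, 340, 684, 1364, …
f·g: L₀ = L_f ⊗_s L_g, ord ≤ 2·1.
L = (3 + x + 2·x^2) + (2 + 8·x)·Dx + (-1 + x + 2·x^2)·Dx^2  (order 2).
h: a_k = -12, -12, -30, -54, -229/2, -445/2, -27089/60, -53789/60, -6046153/3360, -4023507/1120, …
ICs: h(0) = -12, h′(0) = -12.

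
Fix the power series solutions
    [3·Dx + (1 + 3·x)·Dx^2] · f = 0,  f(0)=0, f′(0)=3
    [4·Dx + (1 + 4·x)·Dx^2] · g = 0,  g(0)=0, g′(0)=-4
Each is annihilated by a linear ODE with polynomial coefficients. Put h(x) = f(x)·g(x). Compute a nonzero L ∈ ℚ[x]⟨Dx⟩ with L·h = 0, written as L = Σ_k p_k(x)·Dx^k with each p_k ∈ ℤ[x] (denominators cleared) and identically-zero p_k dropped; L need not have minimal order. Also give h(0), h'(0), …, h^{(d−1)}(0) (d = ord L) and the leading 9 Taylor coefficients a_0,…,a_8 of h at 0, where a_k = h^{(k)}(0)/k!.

f: a_k = 0, 3, -9/2, 9, -81/4, 243/5, -243/2, 2187/7, -6561/8, …
g: a_k = 0, -4, 8, -64/3, 64, -1024/5, 2048/3, -16384/7, 8192, …
h₀=f·g: eliminate ⇒ L₀, order ≤ 2·2.
L = (600 + 4032·x + 6912·x^2)·Dx + (854 + 8808·x + 30240·x^2 + 34560·x^3)·Dx^2 + (172 + 2380·x + 12312·x^2 + 28224·x^3 + 24192·x^4)·Dx^3 + (7 + 122·x + 847·x^2 + 2928·x^3 + 5040·x^4 + 3456·x^5)·Dx^4  (order 4).
h: a_k = 0, 0, -12, 42, -136, 441, -7254/5, 24262/5, -115440/7, …
ICs: h(0) = 0, h′(0) = 0, h′′(0) = -24, h′′′(0) = 252.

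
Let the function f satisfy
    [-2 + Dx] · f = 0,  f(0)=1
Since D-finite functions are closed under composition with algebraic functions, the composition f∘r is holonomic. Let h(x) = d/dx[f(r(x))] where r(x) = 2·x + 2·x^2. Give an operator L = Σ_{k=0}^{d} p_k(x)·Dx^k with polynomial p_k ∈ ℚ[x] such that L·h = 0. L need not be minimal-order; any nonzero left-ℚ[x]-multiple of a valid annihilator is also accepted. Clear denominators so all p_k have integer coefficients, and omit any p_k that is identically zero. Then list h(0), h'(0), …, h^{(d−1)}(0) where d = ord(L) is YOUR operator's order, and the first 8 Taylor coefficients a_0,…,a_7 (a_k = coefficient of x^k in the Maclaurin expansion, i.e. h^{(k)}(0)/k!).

L = (6 + 16·x + 16·x^2) + (-1 - 2·x)·Dx  (order 1).
h: a_k = 4, 24, 80, 608/3, 416, 11072/15, 52096/45, 11520/7, …
ICs: h(0) = 4.

f: a_k = 1, 2, 2, 4/3, 2/3, 4/15, 4/45, 8/315, …
Substitute x→r, Dx→(1/r')Dx; clear ⇒ L₀.
Differentiate: ansatz ord ≤ ord L₀ ⇒ L.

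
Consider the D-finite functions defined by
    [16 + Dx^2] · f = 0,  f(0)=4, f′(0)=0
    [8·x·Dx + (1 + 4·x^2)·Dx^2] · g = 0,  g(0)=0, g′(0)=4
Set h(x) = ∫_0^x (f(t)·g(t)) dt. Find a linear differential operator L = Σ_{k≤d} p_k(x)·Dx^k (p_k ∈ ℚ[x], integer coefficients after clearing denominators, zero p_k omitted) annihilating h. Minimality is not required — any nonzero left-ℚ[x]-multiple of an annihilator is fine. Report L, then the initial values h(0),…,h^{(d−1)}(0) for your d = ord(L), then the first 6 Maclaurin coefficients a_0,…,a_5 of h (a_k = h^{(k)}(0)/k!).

f: a_k = 4, 0, -32, 0, 128/3, 0, …
g: a_k = 0, 4, 0, -16/3, 0, 64/5, …
Sym-product of L_f,L_g gives L₀ (≤ ord 4).
h=∫₀ˣh₀: take L = L₀·Dx.
L = (2560 + 29696·x^2 + 118784·x^4 + 262144·x^6 + 262144·x^8)·Dx + (1536·x + 14336·x^3 + 49152·x^5 + 65536·x^7)·Dx^2 + (240 + 3008·x^2 + 13824·x^4 + 32768·x^6 + 32768·x^8)·Dx^3 + (96·x + 896·x^3 + 3072·x^5 + 4096·x^7)·Dx^4 + (5 + 72·x^2 + 400·x^4 + 1024·x^6 + 1024·x^8)·Dx^5  (order 5).
h: a_k = 0, 0, 8, 0, -112/3, 0, …
ICs: h(0) = 0, h′(0) = 0, h′′(0) = 16, h′′′(0) = 0, h′′′′(0) = -896.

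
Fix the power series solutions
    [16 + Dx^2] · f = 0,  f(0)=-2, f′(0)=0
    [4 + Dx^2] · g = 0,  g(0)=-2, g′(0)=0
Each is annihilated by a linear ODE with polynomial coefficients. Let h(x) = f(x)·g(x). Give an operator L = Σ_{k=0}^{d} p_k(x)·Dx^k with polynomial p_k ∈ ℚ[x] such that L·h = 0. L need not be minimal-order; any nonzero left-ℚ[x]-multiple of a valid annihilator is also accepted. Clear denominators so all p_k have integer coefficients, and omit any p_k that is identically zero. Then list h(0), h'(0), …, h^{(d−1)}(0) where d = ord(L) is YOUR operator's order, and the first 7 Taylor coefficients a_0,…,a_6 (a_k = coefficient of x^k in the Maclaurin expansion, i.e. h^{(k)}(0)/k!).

L = 144 + 40·Dx^2 + Dx^4  (order 4).
h: a_k = 4, 0, -40, 0, 328/3, 0, -1168/9, …
ICs: h(0) = 4, h′(0) = 0, h′′(0) = -80, h′′′(0) = 0.

f: a_k = -2, 0, 16, 0, -64/3, 0, 512/45, …
g: a_k = -2, 0, 4, 0, -4/3, 0, 8/45, …
Sym-product of L_f,L_g gives L₀ (≤ ord 4).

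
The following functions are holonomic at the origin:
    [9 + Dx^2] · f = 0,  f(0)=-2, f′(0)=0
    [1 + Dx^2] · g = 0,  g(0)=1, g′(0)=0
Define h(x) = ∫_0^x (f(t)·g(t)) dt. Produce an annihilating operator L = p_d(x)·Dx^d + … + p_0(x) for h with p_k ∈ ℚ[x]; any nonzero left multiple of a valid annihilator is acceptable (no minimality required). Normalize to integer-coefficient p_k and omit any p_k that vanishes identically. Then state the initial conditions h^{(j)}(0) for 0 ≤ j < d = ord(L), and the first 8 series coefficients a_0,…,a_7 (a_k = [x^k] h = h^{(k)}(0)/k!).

f: a_k = -2, 0, 9, 0, -27/4, 0, 81/40, 0, …
g: a_k = 1, 0, -1/2, 0, 1/24, 0, -1/720, 0, …
L₀ := L_f ⊗_s L_g (sym. prod.), ord ≤ 4.
∫: right-multiply L₀ by Dx.
L = 64·Dx + 20·Dx^3 + Dx^5  (order 5).
h: a_k = 0, -2, 0, 10/3, 0, -34/15, 0, 52/63, …
ICs: h(0) = 0, h′(0) = -2, h′′(0) = 0, h′′′(0) = 20, h′′′′(0) = 0.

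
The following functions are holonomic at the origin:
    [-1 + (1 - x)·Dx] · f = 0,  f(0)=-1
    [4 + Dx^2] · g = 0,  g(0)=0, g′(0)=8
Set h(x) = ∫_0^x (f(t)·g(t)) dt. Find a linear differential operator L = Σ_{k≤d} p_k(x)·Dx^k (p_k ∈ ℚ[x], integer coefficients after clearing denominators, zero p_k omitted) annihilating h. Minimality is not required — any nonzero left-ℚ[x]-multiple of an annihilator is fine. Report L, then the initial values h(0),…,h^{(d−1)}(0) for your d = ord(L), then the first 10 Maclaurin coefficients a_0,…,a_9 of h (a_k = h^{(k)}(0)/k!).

L = (-4 + 4·x)·Dx + 2·Dx^2 + (-1 + x)·Dx^3  (order 3).
h: a_k = 0, 0, -4, -8/3, -2/3, -8/15, -28/45, -8/15, -143/315, -1144/2835, …
ICs: h(0) = 0, h′(0) = 0, h′′(0) = -8.

f: a_k = -1, -1, -1, -1, -1, -1, -1, -1, -1, -1, …
g: a_k = 0, 8, 0, -16/3, 0, 16/15, 0, -32/315, 0, 16/2835, …
Product ⇒ symmetric product L₀, ord ≤ 2.
h=∫h₀ ⇒ L = L₀·Dx.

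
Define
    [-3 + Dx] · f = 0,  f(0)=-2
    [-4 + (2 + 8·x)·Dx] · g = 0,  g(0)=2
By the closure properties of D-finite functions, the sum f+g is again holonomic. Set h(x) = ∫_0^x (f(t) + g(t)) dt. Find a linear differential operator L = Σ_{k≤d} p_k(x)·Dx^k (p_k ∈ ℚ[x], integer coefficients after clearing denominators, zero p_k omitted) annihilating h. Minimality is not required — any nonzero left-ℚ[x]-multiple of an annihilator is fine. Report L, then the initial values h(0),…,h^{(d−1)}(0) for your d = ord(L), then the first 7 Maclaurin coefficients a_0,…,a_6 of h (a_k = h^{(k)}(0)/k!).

f: a_k = -2, -6, -9, -9, -27/4, -81/20, -81/40, …
g: a_k = 2, 4, -4, 8, -20, 56, -168, …
f+g: L₀ = lclm(L_f,L_g), ord ≤ 1+1.
h=∫h₀ ⇒ L = L₀·Dx.
L = (30 + 72·x)·Dx + (-13 - 72·x - 144·x^2)·Dx^2 + (1 + 16·x + 48·x^2)·Dx^3  (order 3).
h: a_k = 0, 0, -1, -13/3, -1/4, -107/20, 1039/120, …
ICs: h(0) = 0, h′(0) = 0, h′′(0) = -2.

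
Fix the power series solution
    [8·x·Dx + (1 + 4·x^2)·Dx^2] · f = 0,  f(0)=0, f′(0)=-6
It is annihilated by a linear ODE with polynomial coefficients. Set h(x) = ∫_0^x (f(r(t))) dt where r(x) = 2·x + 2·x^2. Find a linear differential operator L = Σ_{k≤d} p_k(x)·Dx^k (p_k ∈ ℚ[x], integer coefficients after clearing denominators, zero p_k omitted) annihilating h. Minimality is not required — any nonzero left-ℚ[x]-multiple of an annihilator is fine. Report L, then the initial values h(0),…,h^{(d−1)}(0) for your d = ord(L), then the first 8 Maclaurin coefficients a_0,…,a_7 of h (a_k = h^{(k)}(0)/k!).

L = (-2 + 32·x + 128·x^2 + 192·x^3 + 96·x^4)·Dx^2 + (1 + 2·x + 16·x^2 + 64·x^3 + 80·x^4 + 32·x^5)·Dx^3  (order 3).
h: a_k = 0, 0, -6, -4, 16, 192/5, -352/5, -3008/7, …
ICs: h(0) = 0, h′(0) = 0, h′′(0) = -12.

f: a_k = 0, -6, 0, 8, 0, -96/5, 0, 384/7, …
Change of var in L_f (x↦r) gives L₀.
Integrate: L := L₀·Dx.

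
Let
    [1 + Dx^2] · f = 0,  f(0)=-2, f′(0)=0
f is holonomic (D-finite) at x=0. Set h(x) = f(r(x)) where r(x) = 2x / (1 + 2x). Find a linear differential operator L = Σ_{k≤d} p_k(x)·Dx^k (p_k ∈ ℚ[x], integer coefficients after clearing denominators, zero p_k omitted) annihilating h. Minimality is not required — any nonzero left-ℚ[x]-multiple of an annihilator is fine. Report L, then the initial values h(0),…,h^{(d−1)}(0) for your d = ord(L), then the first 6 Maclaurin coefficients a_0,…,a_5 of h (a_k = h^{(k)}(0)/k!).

f: a_k = -2, 0, 1, 0, -1/12, 0, …
Change of var in L_f (x↦r) gives L₀.
L = 4 + (4 + 24·x + 48·x^2 + 32·x^3)·Dx + (1 + 8·x + 24·x^2 + 32·x^3 + 16·x^4)·Dx^2  (order 2).
h: a_k = -2, 0, 4, -16, 140/3, -352/3, …
ICs: h(0) = -2, h′(0) = 0.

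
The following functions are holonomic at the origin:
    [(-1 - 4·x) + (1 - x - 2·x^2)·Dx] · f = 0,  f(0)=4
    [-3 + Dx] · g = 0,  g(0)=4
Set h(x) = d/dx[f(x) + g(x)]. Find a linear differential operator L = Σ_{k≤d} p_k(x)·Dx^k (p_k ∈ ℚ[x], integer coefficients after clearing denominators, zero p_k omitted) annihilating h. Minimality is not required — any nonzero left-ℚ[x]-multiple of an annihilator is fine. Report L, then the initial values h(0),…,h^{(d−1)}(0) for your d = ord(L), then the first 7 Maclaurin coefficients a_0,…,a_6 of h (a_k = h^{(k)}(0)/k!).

L = (12 + 126·x + 144·x^2 + 336·x^3 + 144·x^4) + (-7 - 42·x - 81·x^2 - 88·x^3 + 60·x^4 + 48·x^5)·Dx + (1 + 11·x^2 - 8·x^3 - 36·x^4 - 16·x^5)·Dx^2  (order 2).
h: a_k = 16, 60, 114, 230, 921/2, 10563/10, 47843/20, …
ICs: h(0) = 16, h′(0) = 60.

f: a_k = 4, 4, 12, 20, 44, 84, 172, …
g: a_k = 4, 12, 18, 18, 27/2, 81/10, 81/20, …
h₀=f+g: left-lcm gives L₀, ord ≤ 2.
Derive L from L₀ (diff closure).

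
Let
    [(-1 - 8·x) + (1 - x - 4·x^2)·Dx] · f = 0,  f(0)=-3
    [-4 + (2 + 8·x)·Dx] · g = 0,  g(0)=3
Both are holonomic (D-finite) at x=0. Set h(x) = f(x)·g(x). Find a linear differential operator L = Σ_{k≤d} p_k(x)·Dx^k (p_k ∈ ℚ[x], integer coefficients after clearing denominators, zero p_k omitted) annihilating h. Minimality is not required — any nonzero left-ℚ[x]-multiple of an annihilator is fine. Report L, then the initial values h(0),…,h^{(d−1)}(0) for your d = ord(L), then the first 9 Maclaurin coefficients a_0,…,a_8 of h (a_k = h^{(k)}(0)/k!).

f: a_k = -3, -3, -15, -27, -87, -195, -543, -1323, -3495, …
g: a_k = 3, 6, -6, 12, -30, 84, -252, 792, -2574, …
h₀=f·g: eliminate ⇒ L₀, order ≤ 1·1.
L = (3 + 10·x + 24·x^2) + (-1 - 3·x + 8·x^2 + 16·x^3)·Dx  (order 1).
h: a_k = -9, -27, -45, -189, -279, -1287, -1647, -9171, -8037, …
ICs: h(0) = -9.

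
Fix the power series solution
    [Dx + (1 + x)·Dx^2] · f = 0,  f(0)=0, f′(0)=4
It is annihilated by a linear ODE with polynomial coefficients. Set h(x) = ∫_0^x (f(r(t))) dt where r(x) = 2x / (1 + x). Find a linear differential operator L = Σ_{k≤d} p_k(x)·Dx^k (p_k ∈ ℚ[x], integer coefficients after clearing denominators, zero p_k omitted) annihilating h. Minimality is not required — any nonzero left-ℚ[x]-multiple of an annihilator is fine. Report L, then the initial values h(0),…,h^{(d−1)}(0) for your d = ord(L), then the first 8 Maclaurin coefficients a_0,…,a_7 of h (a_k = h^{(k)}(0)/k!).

f: a_k = 0, 4, -2, 4/3, -1, 4/5, -2/3, 4/7, …
L₀ from L_f via x↦r, Dx↦r'^{-1}Dx.
h=∫h₀ ⇒ L = L₀·Dx.
L = (4 + 6·x)·Dx^2 + (1 + 4·x + 3·x^2)·Dx^3  (order 3).
h: a_k = 0, 0, 4, -16/3, 26/3, -16, 484/15, -208/3, …
ICs: h(0) = 0, h′(0) = 0, h′′(0) = 8.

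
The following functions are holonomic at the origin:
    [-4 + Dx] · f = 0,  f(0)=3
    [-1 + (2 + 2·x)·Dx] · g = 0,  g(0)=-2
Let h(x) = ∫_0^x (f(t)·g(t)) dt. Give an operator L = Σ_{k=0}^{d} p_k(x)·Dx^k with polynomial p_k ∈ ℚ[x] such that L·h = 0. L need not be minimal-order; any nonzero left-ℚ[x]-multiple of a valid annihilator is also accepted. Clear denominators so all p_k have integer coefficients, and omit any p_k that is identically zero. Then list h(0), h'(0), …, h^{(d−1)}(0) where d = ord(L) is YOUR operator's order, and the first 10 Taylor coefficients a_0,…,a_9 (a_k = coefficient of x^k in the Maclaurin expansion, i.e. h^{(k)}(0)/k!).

L = (-9 - 8·x)·Dx + (2 + 2·x)·Dx^2  (order 2).
h: a_k = 0, -6, -27/2, -79/4, -683/32, -5841/320, -49553/3840, -417727/53760, -1167969/286720, -29265889/15482880, …
ICs: h(0) = 0, h′(0) = -6.

f: a_k = 3, 12, 24, 32, 32, 128/5, 256/15, 1024/105, 512/105, 2048/945, …
g: a_k = -2, -1, 1/4, -1/8, 5/64, -7/128, 21/512, -33/1024, 429/16384, -715/32768, …
Sym-product of L_f,L_g gives L₀ (≤ ord 1).
∫: right-multiply L₀ by Dx.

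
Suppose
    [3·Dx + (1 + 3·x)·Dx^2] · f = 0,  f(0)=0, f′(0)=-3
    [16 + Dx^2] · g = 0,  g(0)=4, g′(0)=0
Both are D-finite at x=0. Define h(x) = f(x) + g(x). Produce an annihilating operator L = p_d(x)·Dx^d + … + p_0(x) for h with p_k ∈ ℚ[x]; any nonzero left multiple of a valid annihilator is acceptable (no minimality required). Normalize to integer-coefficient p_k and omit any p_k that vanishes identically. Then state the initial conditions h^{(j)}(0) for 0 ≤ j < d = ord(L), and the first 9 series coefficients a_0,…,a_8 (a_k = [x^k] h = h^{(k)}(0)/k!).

L = (1680 + 2304·x + 3456·x^2)·Dx + (272 + 1584·x + 3456·x^2 + 3456·x^3)·Dx^2 + (105 + 144·x + 216·x^2)·Dx^3 + (17 + 99·x + 216·x^2 + 216·x^3)·Dx^4  (order 4).
h: a_k = 4, -3, -55/2, -9, 755/12, -243/5, 8887/90, -2187/7, 2083099/2520, …
ICs: h(0) = 4, h′(0) = -3, h′′(0) = -55, h′′′(0) = -54.

f: a_k = 0, -3, 9/2, -9, 81/4, -243/5, 243/2, -2187/7, 6561/8, …
g: a_k = 4, 0, -32, 0, 128/3, 0, -1024/45, 0, 2048/315, …
L₀ := lclm(L_f,L_g); ord L₀ ≤ 2+2.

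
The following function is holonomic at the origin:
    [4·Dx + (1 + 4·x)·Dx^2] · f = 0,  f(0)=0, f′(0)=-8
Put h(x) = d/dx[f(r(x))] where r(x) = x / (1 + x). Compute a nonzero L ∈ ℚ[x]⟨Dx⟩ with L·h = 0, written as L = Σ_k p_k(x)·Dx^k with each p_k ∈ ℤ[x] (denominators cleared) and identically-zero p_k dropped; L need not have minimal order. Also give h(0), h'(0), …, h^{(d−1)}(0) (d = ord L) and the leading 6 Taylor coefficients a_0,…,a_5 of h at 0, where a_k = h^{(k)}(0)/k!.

f: a_k = 0, -8, 16, -128/3, 128, -2048/5, …
Substitute x→r, Dx→(1/r')Dx; clear ⇒ L₀.
h=h₀': d/dx-closure on L₀ ⇒ L.
L = (6 + 10·x) + (1 + 6·x + 5·x^2)·Dx  (order 1).
h: a_k = -8, 48, -248, 1248, -6248, 31248, …
ICs: h(0) = -8.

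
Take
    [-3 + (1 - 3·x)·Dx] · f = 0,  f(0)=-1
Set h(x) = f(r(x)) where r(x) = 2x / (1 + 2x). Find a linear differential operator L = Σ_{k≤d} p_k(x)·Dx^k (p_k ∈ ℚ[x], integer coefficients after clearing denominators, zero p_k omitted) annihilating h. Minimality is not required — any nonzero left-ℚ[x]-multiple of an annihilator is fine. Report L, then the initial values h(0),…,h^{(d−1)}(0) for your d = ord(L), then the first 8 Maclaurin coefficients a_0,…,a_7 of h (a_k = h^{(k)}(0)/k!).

L = 6 + (-1 + 2·x + 8·x^2)·Dx  (order 1).
h: a_k = -1, -6, -24, -96, -384, -1536, -6144, -24576, …
ICs: h(0) = -1.

f: a_k = -1, -3, -9, -27, -81, -243, -729, -2187, …
Substitute x→r, Dx→(1/r')Dx; clear ⇒ L₀.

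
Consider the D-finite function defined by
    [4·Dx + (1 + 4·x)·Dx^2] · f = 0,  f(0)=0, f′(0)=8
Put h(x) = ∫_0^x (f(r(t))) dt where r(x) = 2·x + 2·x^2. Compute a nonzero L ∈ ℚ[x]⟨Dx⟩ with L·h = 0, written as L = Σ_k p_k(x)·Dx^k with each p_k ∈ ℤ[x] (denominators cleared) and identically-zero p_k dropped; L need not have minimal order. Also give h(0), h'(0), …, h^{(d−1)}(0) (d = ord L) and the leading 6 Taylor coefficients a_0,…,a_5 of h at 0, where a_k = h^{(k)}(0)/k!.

f: a_k = 0, 8, -16, 128/3, -128, 2048/5, …
Substitute x→r, Dx→(1/r')Dx; clear ⇒ L₀.
∫: right-multiply L₀ by Dx.
L = (6 + 16·x + 16·x^2)·Dx^2 + (1 + 10·x + 24·x^2 + 16·x^3)·Dx^3  (order 3).
h: a_k = 0, 0, 8, -16, 160/3, -1088/5, …
ICs: h(0) = 0, h′(0) = 0, h′′(0) = 16.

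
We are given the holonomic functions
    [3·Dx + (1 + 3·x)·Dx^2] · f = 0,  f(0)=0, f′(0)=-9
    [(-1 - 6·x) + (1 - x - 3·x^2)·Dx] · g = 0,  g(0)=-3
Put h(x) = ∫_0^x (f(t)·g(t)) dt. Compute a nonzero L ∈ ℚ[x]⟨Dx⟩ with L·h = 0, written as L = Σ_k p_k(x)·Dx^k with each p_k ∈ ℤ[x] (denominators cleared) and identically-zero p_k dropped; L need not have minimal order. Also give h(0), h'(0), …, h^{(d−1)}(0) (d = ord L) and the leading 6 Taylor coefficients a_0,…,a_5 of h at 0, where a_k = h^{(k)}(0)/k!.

f: a_k = 0, -9, 27/2, -27, 243/4, -729/5, …
g: a_k = -3, -3, -12, -21, -57, -120, …
f·g: L₀ = L_f ⊗_s L_g, ord ≤ 2·1.
h=∫₀ˣh₀: take L = L₀·Dx.
L = (9 + 36·x)·Dx + (-1 + 21·x + 45·x^2)·Dx^2 + (-1 - 2·x + 6·x^2 + 9·x^3)·Dx^3  (order 3).
h: a_k = 0, 0, 27/2, -9/2, 297/8, -297/20, …
ICs: h(0) = 0, h′(0) = 0, h′′(0) = 27.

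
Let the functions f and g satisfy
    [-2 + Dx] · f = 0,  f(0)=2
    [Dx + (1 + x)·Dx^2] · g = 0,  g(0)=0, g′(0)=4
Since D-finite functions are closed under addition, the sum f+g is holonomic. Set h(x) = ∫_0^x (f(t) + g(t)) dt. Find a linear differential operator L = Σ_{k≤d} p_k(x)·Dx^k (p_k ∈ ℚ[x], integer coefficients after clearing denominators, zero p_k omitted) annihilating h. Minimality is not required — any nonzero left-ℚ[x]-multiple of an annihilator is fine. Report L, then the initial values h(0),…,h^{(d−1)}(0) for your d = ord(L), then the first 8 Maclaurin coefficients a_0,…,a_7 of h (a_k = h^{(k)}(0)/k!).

L = (-8 - 4·x)·Dx^2 + (-2 - 8·x - 4·x^2)·Dx^3 + (3 + 5·x + 2·x^2)·Dx^4  (order 4).
h: a_k = 0, 2, 4, 2/3, 1, 1/15, 2/9, -22/315, …
ICs: h(0) = 0, h′(0) = 2, h′′(0) = 8, h′′′(0) = 4.

f: a_k = 2, 4, 4, 8/3, 4/3, 8/15, 8/45, 16/315, …
g: a_k = 0, 4, -2, 4/3, -1, 4/5, -2/3, 4/7, …
Sum ⇒ L₀ = lclm(L_f,L_g) in ℚ(x)⟨Dx⟩.
h=∫₀ˣh₀: take L = L₀·Dx.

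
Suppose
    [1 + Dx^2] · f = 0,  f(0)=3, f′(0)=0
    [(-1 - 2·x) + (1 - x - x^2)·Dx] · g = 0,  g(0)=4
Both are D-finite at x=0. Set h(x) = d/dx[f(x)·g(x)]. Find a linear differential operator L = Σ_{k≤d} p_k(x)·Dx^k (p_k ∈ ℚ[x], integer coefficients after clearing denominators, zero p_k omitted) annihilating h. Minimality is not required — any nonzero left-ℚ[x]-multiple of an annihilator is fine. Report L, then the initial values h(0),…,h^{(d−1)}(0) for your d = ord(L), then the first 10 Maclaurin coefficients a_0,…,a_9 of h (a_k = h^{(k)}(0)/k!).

f: a_k = 3, 0, -3/2, 0, 1/8, 0, -1/240, 0, 1/13440, 0, …
g: a_k = 4, 4, 8, 12, 20, 32, 52, 84, 136, 220, …
L₀ := L_f ⊗_s L_g (sym. prod.), ord ≤ 2.
h₀' ⇒ L via d/dx closure of L₀.
L = (3 - 2·x - x^2 + 2·x^3 + x^4) + (4 + 10·x + 6·x^2 + 4·x^3)·Dx + (-1 + x^2 + 2·x^3 + x^4)·Dx^2  (order 2).
h: a_k = 12, 36, 90, 194, 785/2, 7619/10, 86303/60, 372363/140, 5422539/1120, 263214179/30240, …
ICs: h(0) = 12, h′(0) = 36.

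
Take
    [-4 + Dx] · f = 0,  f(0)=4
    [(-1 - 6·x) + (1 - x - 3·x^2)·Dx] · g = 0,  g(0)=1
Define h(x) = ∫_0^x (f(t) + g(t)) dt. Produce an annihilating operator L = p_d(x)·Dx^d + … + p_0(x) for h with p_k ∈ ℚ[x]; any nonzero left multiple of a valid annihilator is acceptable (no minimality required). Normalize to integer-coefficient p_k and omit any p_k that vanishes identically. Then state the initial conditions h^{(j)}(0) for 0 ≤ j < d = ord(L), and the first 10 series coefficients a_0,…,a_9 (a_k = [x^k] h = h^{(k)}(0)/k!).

L = (16 - 8·x + 360·x^2 + 288·x^3)·Dx + (8 - 50·x - 134·x^2 + 96·x^3 + 144·x^4)·Dx^2 + (-3 + 13·x + 11·x^2 - 42·x^3 - 36·x^4)·Dx^3  (order 3).
h: a_k = 0, 5, 17/2, 12, 149/12, 37/3, 556/45, 5389/315, 72451/2520, 162068/2835, …
ICs: h(0) = 0, h′(0) = 5, h′′(0) = 17.

f: a_k = 4, 16, 32, 128/3, 128/3, 512/15, 1024/45, 4096/315, 2048/315, 8192/2835, …
g: a_k = 1, 1, 4, 7, 19, 40, 97, 217, 508, 1159, …
L₀ := lclm(L_f,L_g); ord L₀ ≤ 1+1.
h=∫₀ˣh₀: take L = L₀·Dx.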